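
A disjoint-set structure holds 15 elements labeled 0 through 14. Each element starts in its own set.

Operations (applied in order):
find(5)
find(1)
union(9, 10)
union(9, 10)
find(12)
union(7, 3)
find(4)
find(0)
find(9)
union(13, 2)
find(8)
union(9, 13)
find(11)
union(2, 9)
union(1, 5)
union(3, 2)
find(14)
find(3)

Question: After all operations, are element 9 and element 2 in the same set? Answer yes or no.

Step 1: find(5) -> no change; set of 5 is {5}
Step 2: find(1) -> no change; set of 1 is {1}
Step 3: union(9, 10) -> merged; set of 9 now {9, 10}
Step 4: union(9, 10) -> already same set; set of 9 now {9, 10}
Step 5: find(12) -> no change; set of 12 is {12}
Step 6: union(7, 3) -> merged; set of 7 now {3, 7}
Step 7: find(4) -> no change; set of 4 is {4}
Step 8: find(0) -> no change; set of 0 is {0}
Step 9: find(9) -> no change; set of 9 is {9, 10}
Step 10: union(13, 2) -> merged; set of 13 now {2, 13}
Step 11: find(8) -> no change; set of 8 is {8}
Step 12: union(9, 13) -> merged; set of 9 now {2, 9, 10, 13}
Step 13: find(11) -> no change; set of 11 is {11}
Step 14: union(2, 9) -> already same set; set of 2 now {2, 9, 10, 13}
Step 15: union(1, 5) -> merged; set of 1 now {1, 5}
Step 16: union(3, 2) -> merged; set of 3 now {2, 3, 7, 9, 10, 13}
Step 17: find(14) -> no change; set of 14 is {14}
Step 18: find(3) -> no change; set of 3 is {2, 3, 7, 9, 10, 13}
Set of 9: {2, 3, 7, 9, 10, 13}; 2 is a member.

Answer: yes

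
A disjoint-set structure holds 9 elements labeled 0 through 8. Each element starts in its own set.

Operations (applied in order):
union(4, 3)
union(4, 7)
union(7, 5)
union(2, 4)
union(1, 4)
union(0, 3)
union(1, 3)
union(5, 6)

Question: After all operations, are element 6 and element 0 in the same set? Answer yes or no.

Answer: yes

Derivation:
Step 1: union(4, 3) -> merged; set of 4 now {3, 4}
Step 2: union(4, 7) -> merged; set of 4 now {3, 4, 7}
Step 3: union(7, 5) -> merged; set of 7 now {3, 4, 5, 7}
Step 4: union(2, 4) -> merged; set of 2 now {2, 3, 4, 5, 7}
Step 5: union(1, 4) -> merged; set of 1 now {1, 2, 3, 4, 5, 7}
Step 6: union(0, 3) -> merged; set of 0 now {0, 1, 2, 3, 4, 5, 7}
Step 7: union(1, 3) -> already same set; set of 1 now {0, 1, 2, 3, 4, 5, 7}
Step 8: union(5, 6) -> merged; set of 5 now {0, 1, 2, 3, 4, 5, 6, 7}
Set of 6: {0, 1, 2, 3, 4, 5, 6, 7}; 0 is a member.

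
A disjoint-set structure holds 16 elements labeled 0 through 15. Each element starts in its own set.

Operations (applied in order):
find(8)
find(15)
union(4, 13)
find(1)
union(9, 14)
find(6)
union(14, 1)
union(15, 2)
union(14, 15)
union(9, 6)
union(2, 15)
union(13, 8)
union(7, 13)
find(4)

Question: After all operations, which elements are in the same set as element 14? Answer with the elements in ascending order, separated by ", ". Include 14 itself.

Answer: 1, 2, 6, 9, 14, 15

Derivation:
Step 1: find(8) -> no change; set of 8 is {8}
Step 2: find(15) -> no change; set of 15 is {15}
Step 3: union(4, 13) -> merged; set of 4 now {4, 13}
Step 4: find(1) -> no change; set of 1 is {1}
Step 5: union(9, 14) -> merged; set of 9 now {9, 14}
Step 6: find(6) -> no change; set of 6 is {6}
Step 7: union(14, 1) -> merged; set of 14 now {1, 9, 14}
Step 8: union(15, 2) -> merged; set of 15 now {2, 15}
Step 9: union(14, 15) -> merged; set of 14 now {1, 2, 9, 14, 15}
Step 10: union(9, 6) -> merged; set of 9 now {1, 2, 6, 9, 14, 15}
Step 11: union(2, 15) -> already same set; set of 2 now {1, 2, 6, 9, 14, 15}
Step 12: union(13, 8) -> merged; set of 13 now {4, 8, 13}
Step 13: union(7, 13) -> merged; set of 7 now {4, 7, 8, 13}
Step 14: find(4) -> no change; set of 4 is {4, 7, 8, 13}
Component of 14: {1, 2, 6, 9, 14, 15}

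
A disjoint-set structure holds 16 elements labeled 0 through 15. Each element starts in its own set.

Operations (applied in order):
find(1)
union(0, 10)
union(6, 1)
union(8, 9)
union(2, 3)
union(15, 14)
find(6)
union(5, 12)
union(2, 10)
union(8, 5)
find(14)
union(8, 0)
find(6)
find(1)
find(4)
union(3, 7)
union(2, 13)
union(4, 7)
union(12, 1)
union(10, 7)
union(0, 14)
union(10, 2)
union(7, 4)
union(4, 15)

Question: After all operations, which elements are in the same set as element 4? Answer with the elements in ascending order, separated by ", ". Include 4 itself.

Step 1: find(1) -> no change; set of 1 is {1}
Step 2: union(0, 10) -> merged; set of 0 now {0, 10}
Step 3: union(6, 1) -> merged; set of 6 now {1, 6}
Step 4: union(8, 9) -> merged; set of 8 now {8, 9}
Step 5: union(2, 3) -> merged; set of 2 now {2, 3}
Step 6: union(15, 14) -> merged; set of 15 now {14, 15}
Step 7: find(6) -> no change; set of 6 is {1, 6}
Step 8: union(5, 12) -> merged; set of 5 now {5, 12}
Step 9: union(2, 10) -> merged; set of 2 now {0, 2, 3, 10}
Step 10: union(8, 5) -> merged; set of 8 now {5, 8, 9, 12}
Step 11: find(14) -> no change; set of 14 is {14, 15}
Step 12: union(8, 0) -> merged; set of 8 now {0, 2, 3, 5, 8, 9, 10, 12}
Step 13: find(6) -> no change; set of 6 is {1, 6}
Step 14: find(1) -> no change; set of 1 is {1, 6}
Step 15: find(4) -> no change; set of 4 is {4}
Step 16: union(3, 7) -> merged; set of 3 now {0, 2, 3, 5, 7, 8, 9, 10, 12}
Step 17: union(2, 13) -> merged; set of 2 now {0, 2, 3, 5, 7, 8, 9, 10, 12, 13}
Step 18: union(4, 7) -> merged; set of 4 now {0, 2, 3, 4, 5, 7, 8, 9, 10, 12, 13}
Step 19: union(12, 1) -> merged; set of 12 now {0, 1, 2, 3, 4, 5, 6, 7, 8, 9, 10, 12, 13}
Step 20: union(10, 7) -> already same set; set of 10 now {0, 1, 2, 3, 4, 5, 6, 7, 8, 9, 10, 12, 13}
Step 21: union(0, 14) -> merged; set of 0 now {0, 1, 2, 3, 4, 5, 6, 7, 8, 9, 10, 12, 13, 14, 15}
Step 22: union(10, 2) -> already same set; set of 10 now {0, 1, 2, 3, 4, 5, 6, 7, 8, 9, 10, 12, 13, 14, 15}
Step 23: union(7, 4) -> already same set; set of 7 now {0, 1, 2, 3, 4, 5, 6, 7, 8, 9, 10, 12, 13, 14, 15}
Step 24: union(4, 15) -> already same set; set of 4 now {0, 1, 2, 3, 4, 5, 6, 7, 8, 9, 10, 12, 13, 14, 15}
Component of 4: {0, 1, 2, 3, 4, 5, 6, 7, 8, 9, 10, 12, 13, 14, 15}

Answer: 0, 1, 2, 3, 4, 5, 6, 7, 8, 9, 10, 12, 13, 14, 15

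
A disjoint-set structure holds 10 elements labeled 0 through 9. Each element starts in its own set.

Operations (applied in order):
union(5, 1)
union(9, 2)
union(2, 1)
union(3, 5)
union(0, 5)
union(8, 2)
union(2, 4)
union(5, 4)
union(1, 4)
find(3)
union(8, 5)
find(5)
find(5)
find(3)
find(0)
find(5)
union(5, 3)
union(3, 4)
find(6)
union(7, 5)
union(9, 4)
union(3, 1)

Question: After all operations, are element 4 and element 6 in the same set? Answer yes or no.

Step 1: union(5, 1) -> merged; set of 5 now {1, 5}
Step 2: union(9, 2) -> merged; set of 9 now {2, 9}
Step 3: union(2, 1) -> merged; set of 2 now {1, 2, 5, 9}
Step 4: union(3, 5) -> merged; set of 3 now {1, 2, 3, 5, 9}
Step 5: union(0, 5) -> merged; set of 0 now {0, 1, 2, 3, 5, 9}
Step 6: union(8, 2) -> merged; set of 8 now {0, 1, 2, 3, 5, 8, 9}
Step 7: union(2, 4) -> merged; set of 2 now {0, 1, 2, 3, 4, 5, 8, 9}
Step 8: union(5, 4) -> already same set; set of 5 now {0, 1, 2, 3, 4, 5, 8, 9}
Step 9: union(1, 4) -> already same set; set of 1 now {0, 1, 2, 3, 4, 5, 8, 9}
Step 10: find(3) -> no change; set of 3 is {0, 1, 2, 3, 4, 5, 8, 9}
Step 11: union(8, 5) -> already same set; set of 8 now {0, 1, 2, 3, 4, 5, 8, 9}
Step 12: find(5) -> no change; set of 5 is {0, 1, 2, 3, 4, 5, 8, 9}
Step 13: find(5) -> no change; set of 5 is {0, 1, 2, 3, 4, 5, 8, 9}
Step 14: find(3) -> no change; set of 3 is {0, 1, 2, 3, 4, 5, 8, 9}
Step 15: find(0) -> no change; set of 0 is {0, 1, 2, 3, 4, 5, 8, 9}
Step 16: find(5) -> no change; set of 5 is {0, 1, 2, 3, 4, 5, 8, 9}
Step 17: union(5, 3) -> already same set; set of 5 now {0, 1, 2, 3, 4, 5, 8, 9}
Step 18: union(3, 4) -> already same set; set of 3 now {0, 1, 2, 3, 4, 5, 8, 9}
Step 19: find(6) -> no change; set of 6 is {6}
Step 20: union(7, 5) -> merged; set of 7 now {0, 1, 2, 3, 4, 5, 7, 8, 9}
Step 21: union(9, 4) -> already same set; set of 9 now {0, 1, 2, 3, 4, 5, 7, 8, 9}
Step 22: union(3, 1) -> already same set; set of 3 now {0, 1, 2, 3, 4, 5, 7, 8, 9}
Set of 4: {0, 1, 2, 3, 4, 5, 7, 8, 9}; 6 is not a member.

Answer: no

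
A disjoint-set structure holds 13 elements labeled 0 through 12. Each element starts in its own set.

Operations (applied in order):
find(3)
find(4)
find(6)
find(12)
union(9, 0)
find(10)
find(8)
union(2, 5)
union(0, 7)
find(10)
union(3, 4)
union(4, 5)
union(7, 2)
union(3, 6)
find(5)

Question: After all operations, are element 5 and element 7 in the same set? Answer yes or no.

Step 1: find(3) -> no change; set of 3 is {3}
Step 2: find(4) -> no change; set of 4 is {4}
Step 3: find(6) -> no change; set of 6 is {6}
Step 4: find(12) -> no change; set of 12 is {12}
Step 5: union(9, 0) -> merged; set of 9 now {0, 9}
Step 6: find(10) -> no change; set of 10 is {10}
Step 7: find(8) -> no change; set of 8 is {8}
Step 8: union(2, 5) -> merged; set of 2 now {2, 5}
Step 9: union(0, 7) -> merged; set of 0 now {0, 7, 9}
Step 10: find(10) -> no change; set of 10 is {10}
Step 11: union(3, 4) -> merged; set of 3 now {3, 4}
Step 12: union(4, 5) -> merged; set of 4 now {2, 3, 4, 5}
Step 13: union(7, 2) -> merged; set of 7 now {0, 2, 3, 4, 5, 7, 9}
Step 14: union(3, 6) -> merged; set of 3 now {0, 2, 3, 4, 5, 6, 7, 9}
Step 15: find(5) -> no change; set of 5 is {0, 2, 3, 4, 5, 6, 7, 9}
Set of 5: {0, 2, 3, 4, 5, 6, 7, 9}; 7 is a member.

Answer: yes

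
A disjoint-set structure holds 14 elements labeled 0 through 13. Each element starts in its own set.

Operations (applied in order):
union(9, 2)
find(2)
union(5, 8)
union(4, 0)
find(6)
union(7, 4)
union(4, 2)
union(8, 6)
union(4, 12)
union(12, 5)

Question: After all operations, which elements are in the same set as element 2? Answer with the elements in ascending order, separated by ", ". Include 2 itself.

Answer: 0, 2, 4, 5, 6, 7, 8, 9, 12

Derivation:
Step 1: union(9, 2) -> merged; set of 9 now {2, 9}
Step 2: find(2) -> no change; set of 2 is {2, 9}
Step 3: union(5, 8) -> merged; set of 5 now {5, 8}
Step 4: union(4, 0) -> merged; set of 4 now {0, 4}
Step 5: find(6) -> no change; set of 6 is {6}
Step 6: union(7, 4) -> merged; set of 7 now {0, 4, 7}
Step 7: union(4, 2) -> merged; set of 4 now {0, 2, 4, 7, 9}
Step 8: union(8, 6) -> merged; set of 8 now {5, 6, 8}
Step 9: union(4, 12) -> merged; set of 4 now {0, 2, 4, 7, 9, 12}
Step 10: union(12, 5) -> merged; set of 12 now {0, 2, 4, 5, 6, 7, 8, 9, 12}
Component of 2: {0, 2, 4, 5, 6, 7, 8, 9, 12}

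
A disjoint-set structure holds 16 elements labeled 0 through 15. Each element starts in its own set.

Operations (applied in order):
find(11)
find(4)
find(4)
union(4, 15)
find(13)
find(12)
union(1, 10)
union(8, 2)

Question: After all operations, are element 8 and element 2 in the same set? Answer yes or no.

Step 1: find(11) -> no change; set of 11 is {11}
Step 2: find(4) -> no change; set of 4 is {4}
Step 3: find(4) -> no change; set of 4 is {4}
Step 4: union(4, 15) -> merged; set of 4 now {4, 15}
Step 5: find(13) -> no change; set of 13 is {13}
Step 6: find(12) -> no change; set of 12 is {12}
Step 7: union(1, 10) -> merged; set of 1 now {1, 10}
Step 8: union(8, 2) -> merged; set of 8 now {2, 8}
Set of 8: {2, 8}; 2 is a member.

Answer: yes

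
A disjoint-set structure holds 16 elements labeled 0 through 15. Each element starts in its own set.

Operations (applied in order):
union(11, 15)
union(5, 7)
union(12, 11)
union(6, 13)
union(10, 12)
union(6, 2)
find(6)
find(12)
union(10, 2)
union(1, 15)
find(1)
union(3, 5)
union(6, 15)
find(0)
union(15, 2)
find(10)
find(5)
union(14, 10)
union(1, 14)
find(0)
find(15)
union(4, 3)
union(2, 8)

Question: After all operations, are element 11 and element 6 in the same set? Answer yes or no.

Answer: yes

Derivation:
Step 1: union(11, 15) -> merged; set of 11 now {11, 15}
Step 2: union(5, 7) -> merged; set of 5 now {5, 7}
Step 3: union(12, 11) -> merged; set of 12 now {11, 12, 15}
Step 4: union(6, 13) -> merged; set of 6 now {6, 13}
Step 5: union(10, 12) -> merged; set of 10 now {10, 11, 12, 15}
Step 6: union(6, 2) -> merged; set of 6 now {2, 6, 13}
Step 7: find(6) -> no change; set of 6 is {2, 6, 13}
Step 8: find(12) -> no change; set of 12 is {10, 11, 12, 15}
Step 9: union(10, 2) -> merged; set of 10 now {2, 6, 10, 11, 12, 13, 15}
Step 10: union(1, 15) -> merged; set of 1 now {1, 2, 6, 10, 11, 12, 13, 15}
Step 11: find(1) -> no change; set of 1 is {1, 2, 6, 10, 11, 12, 13, 15}
Step 12: union(3, 5) -> merged; set of 3 now {3, 5, 7}
Step 13: union(6, 15) -> already same set; set of 6 now {1, 2, 6, 10, 11, 12, 13, 15}
Step 14: find(0) -> no change; set of 0 is {0}
Step 15: union(15, 2) -> already same set; set of 15 now {1, 2, 6, 10, 11, 12, 13, 15}
Step 16: find(10) -> no change; set of 10 is {1, 2, 6, 10, 11, 12, 13, 15}
Step 17: find(5) -> no change; set of 5 is {3, 5, 7}
Step 18: union(14, 10) -> merged; set of 14 now {1, 2, 6, 10, 11, 12, 13, 14, 15}
Step 19: union(1, 14) -> already same set; set of 1 now {1, 2, 6, 10, 11, 12, 13, 14, 15}
Step 20: find(0) -> no change; set of 0 is {0}
Step 21: find(15) -> no change; set of 15 is {1, 2, 6, 10, 11, 12, 13, 14, 15}
Step 22: union(4, 3) -> merged; set of 4 now {3, 4, 5, 7}
Step 23: union(2, 8) -> merged; set of 2 now {1, 2, 6, 8, 10, 11, 12, 13, 14, 15}
Set of 11: {1, 2, 6, 8, 10, 11, 12, 13, 14, 15}; 6 is a member.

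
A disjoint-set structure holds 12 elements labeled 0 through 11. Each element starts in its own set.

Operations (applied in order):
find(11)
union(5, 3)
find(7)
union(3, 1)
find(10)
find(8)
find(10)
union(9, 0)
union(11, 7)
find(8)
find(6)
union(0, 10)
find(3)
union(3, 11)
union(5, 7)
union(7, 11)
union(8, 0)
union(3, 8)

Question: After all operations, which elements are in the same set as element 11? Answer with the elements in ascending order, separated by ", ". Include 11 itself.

Step 1: find(11) -> no change; set of 11 is {11}
Step 2: union(5, 3) -> merged; set of 5 now {3, 5}
Step 3: find(7) -> no change; set of 7 is {7}
Step 4: union(3, 1) -> merged; set of 3 now {1, 3, 5}
Step 5: find(10) -> no change; set of 10 is {10}
Step 6: find(8) -> no change; set of 8 is {8}
Step 7: find(10) -> no change; set of 10 is {10}
Step 8: union(9, 0) -> merged; set of 9 now {0, 9}
Step 9: union(11, 7) -> merged; set of 11 now {7, 11}
Step 10: find(8) -> no change; set of 8 is {8}
Step 11: find(6) -> no change; set of 6 is {6}
Step 12: union(0, 10) -> merged; set of 0 now {0, 9, 10}
Step 13: find(3) -> no change; set of 3 is {1, 3, 5}
Step 14: union(3, 11) -> merged; set of 3 now {1, 3, 5, 7, 11}
Step 15: union(5, 7) -> already same set; set of 5 now {1, 3, 5, 7, 11}
Step 16: union(7, 11) -> already same set; set of 7 now {1, 3, 5, 7, 11}
Step 17: union(8, 0) -> merged; set of 8 now {0, 8, 9, 10}
Step 18: union(3, 8) -> merged; set of 3 now {0, 1, 3, 5, 7, 8, 9, 10, 11}
Component of 11: {0, 1, 3, 5, 7, 8, 9, 10, 11}

Answer: 0, 1, 3, 5, 7, 8, 9, 10, 11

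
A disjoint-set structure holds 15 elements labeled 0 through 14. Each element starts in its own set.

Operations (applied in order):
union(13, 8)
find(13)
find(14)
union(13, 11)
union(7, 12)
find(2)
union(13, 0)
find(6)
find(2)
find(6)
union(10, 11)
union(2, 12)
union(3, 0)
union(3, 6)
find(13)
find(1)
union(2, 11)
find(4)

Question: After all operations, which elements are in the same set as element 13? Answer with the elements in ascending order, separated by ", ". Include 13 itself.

Answer: 0, 2, 3, 6, 7, 8, 10, 11, 12, 13

Derivation:
Step 1: union(13, 8) -> merged; set of 13 now {8, 13}
Step 2: find(13) -> no change; set of 13 is {8, 13}
Step 3: find(14) -> no change; set of 14 is {14}
Step 4: union(13, 11) -> merged; set of 13 now {8, 11, 13}
Step 5: union(7, 12) -> merged; set of 7 now {7, 12}
Step 6: find(2) -> no change; set of 2 is {2}
Step 7: union(13, 0) -> merged; set of 13 now {0, 8, 11, 13}
Step 8: find(6) -> no change; set of 6 is {6}
Step 9: find(2) -> no change; set of 2 is {2}
Step 10: find(6) -> no change; set of 6 is {6}
Step 11: union(10, 11) -> merged; set of 10 now {0, 8, 10, 11, 13}
Step 12: union(2, 12) -> merged; set of 2 now {2, 7, 12}
Step 13: union(3, 0) -> merged; set of 3 now {0, 3, 8, 10, 11, 13}
Step 14: union(3, 6) -> merged; set of 3 now {0, 3, 6, 8, 10, 11, 13}
Step 15: find(13) -> no change; set of 13 is {0, 3, 6, 8, 10, 11, 13}
Step 16: find(1) -> no change; set of 1 is {1}
Step 17: union(2, 11) -> merged; set of 2 now {0, 2, 3, 6, 7, 8, 10, 11, 12, 13}
Step 18: find(4) -> no change; set of 4 is {4}
Component of 13: {0, 2, 3, 6, 7, 8, 10, 11, 12, 13}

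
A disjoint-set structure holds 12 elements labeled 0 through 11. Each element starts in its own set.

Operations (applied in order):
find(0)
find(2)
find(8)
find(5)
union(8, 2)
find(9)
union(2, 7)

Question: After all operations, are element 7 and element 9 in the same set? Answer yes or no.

Step 1: find(0) -> no change; set of 0 is {0}
Step 2: find(2) -> no change; set of 2 is {2}
Step 3: find(8) -> no change; set of 8 is {8}
Step 4: find(5) -> no change; set of 5 is {5}
Step 5: union(8, 2) -> merged; set of 8 now {2, 8}
Step 6: find(9) -> no change; set of 9 is {9}
Step 7: union(2, 7) -> merged; set of 2 now {2, 7, 8}
Set of 7: {2, 7, 8}; 9 is not a member.

Answer: no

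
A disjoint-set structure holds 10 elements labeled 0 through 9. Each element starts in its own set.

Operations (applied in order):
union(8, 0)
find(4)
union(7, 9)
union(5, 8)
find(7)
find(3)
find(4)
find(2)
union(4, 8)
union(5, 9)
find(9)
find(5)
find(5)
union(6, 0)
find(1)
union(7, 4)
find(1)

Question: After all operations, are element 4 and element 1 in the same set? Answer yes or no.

Answer: no

Derivation:
Step 1: union(8, 0) -> merged; set of 8 now {0, 8}
Step 2: find(4) -> no change; set of 4 is {4}
Step 3: union(7, 9) -> merged; set of 7 now {7, 9}
Step 4: union(5, 8) -> merged; set of 5 now {0, 5, 8}
Step 5: find(7) -> no change; set of 7 is {7, 9}
Step 6: find(3) -> no change; set of 3 is {3}
Step 7: find(4) -> no change; set of 4 is {4}
Step 8: find(2) -> no change; set of 2 is {2}
Step 9: union(4, 8) -> merged; set of 4 now {0, 4, 5, 8}
Step 10: union(5, 9) -> merged; set of 5 now {0, 4, 5, 7, 8, 9}
Step 11: find(9) -> no change; set of 9 is {0, 4, 5, 7, 8, 9}
Step 12: find(5) -> no change; set of 5 is {0, 4, 5, 7, 8, 9}
Step 13: find(5) -> no change; set of 5 is {0, 4, 5, 7, 8, 9}
Step 14: union(6, 0) -> merged; set of 6 now {0, 4, 5, 6, 7, 8, 9}
Step 15: find(1) -> no change; set of 1 is {1}
Step 16: union(7, 4) -> already same set; set of 7 now {0, 4, 5, 6, 7, 8, 9}
Step 17: find(1) -> no change; set of 1 is {1}
Set of 4: {0, 4, 5, 6, 7, 8, 9}; 1 is not a member.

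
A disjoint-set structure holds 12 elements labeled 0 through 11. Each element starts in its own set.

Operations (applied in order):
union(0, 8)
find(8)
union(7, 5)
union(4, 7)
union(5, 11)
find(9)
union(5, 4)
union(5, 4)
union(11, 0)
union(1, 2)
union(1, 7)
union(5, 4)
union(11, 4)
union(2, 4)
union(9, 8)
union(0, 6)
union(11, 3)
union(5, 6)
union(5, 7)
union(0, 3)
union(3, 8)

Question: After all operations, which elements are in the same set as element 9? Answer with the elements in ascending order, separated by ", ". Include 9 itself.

Answer: 0, 1, 2, 3, 4, 5, 6, 7, 8, 9, 11

Derivation:
Step 1: union(0, 8) -> merged; set of 0 now {0, 8}
Step 2: find(8) -> no change; set of 8 is {0, 8}
Step 3: union(7, 5) -> merged; set of 7 now {5, 7}
Step 4: union(4, 7) -> merged; set of 4 now {4, 5, 7}
Step 5: union(5, 11) -> merged; set of 5 now {4, 5, 7, 11}
Step 6: find(9) -> no change; set of 9 is {9}
Step 7: union(5, 4) -> already same set; set of 5 now {4, 5, 7, 11}
Step 8: union(5, 4) -> already same set; set of 5 now {4, 5, 7, 11}
Step 9: union(11, 0) -> merged; set of 11 now {0, 4, 5, 7, 8, 11}
Step 10: union(1, 2) -> merged; set of 1 now {1, 2}
Step 11: union(1, 7) -> merged; set of 1 now {0, 1, 2, 4, 5, 7, 8, 11}
Step 12: union(5, 4) -> already same set; set of 5 now {0, 1, 2, 4, 5, 7, 8, 11}
Step 13: union(11, 4) -> already same set; set of 11 now {0, 1, 2, 4, 5, 7, 8, 11}
Step 14: union(2, 4) -> already same set; set of 2 now {0, 1, 2, 4, 5, 7, 8, 11}
Step 15: union(9, 8) -> merged; set of 9 now {0, 1, 2, 4, 5, 7, 8, 9, 11}
Step 16: union(0, 6) -> merged; set of 0 now {0, 1, 2, 4, 5, 6, 7, 8, 9, 11}
Step 17: union(11, 3) -> merged; set of 11 now {0, 1, 2, 3, 4, 5, 6, 7, 8, 9, 11}
Step 18: union(5, 6) -> already same set; set of 5 now {0, 1, 2, 3, 4, 5, 6, 7, 8, 9, 11}
Step 19: union(5, 7) -> already same set; set of 5 now {0, 1, 2, 3, 4, 5, 6, 7, 8, 9, 11}
Step 20: union(0, 3) -> already same set; set of 0 now {0, 1, 2, 3, 4, 5, 6, 7, 8, 9, 11}
Step 21: union(3, 8) -> already same set; set of 3 now {0, 1, 2, 3, 4, 5, 6, 7, 8, 9, 11}
Component of 9: {0, 1, 2, 3, 4, 5, 6, 7, 8, 9, 11}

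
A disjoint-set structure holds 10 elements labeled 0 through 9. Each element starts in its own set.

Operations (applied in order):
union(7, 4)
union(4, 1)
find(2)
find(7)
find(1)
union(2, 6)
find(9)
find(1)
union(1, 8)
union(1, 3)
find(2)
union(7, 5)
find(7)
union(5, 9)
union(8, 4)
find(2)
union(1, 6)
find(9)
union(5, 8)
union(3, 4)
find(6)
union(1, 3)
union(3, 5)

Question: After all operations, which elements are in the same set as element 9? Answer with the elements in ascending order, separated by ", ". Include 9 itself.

Step 1: union(7, 4) -> merged; set of 7 now {4, 7}
Step 2: union(4, 1) -> merged; set of 4 now {1, 4, 7}
Step 3: find(2) -> no change; set of 2 is {2}
Step 4: find(7) -> no change; set of 7 is {1, 4, 7}
Step 5: find(1) -> no change; set of 1 is {1, 4, 7}
Step 6: union(2, 6) -> merged; set of 2 now {2, 6}
Step 7: find(9) -> no change; set of 9 is {9}
Step 8: find(1) -> no change; set of 1 is {1, 4, 7}
Step 9: union(1, 8) -> merged; set of 1 now {1, 4, 7, 8}
Step 10: union(1, 3) -> merged; set of 1 now {1, 3, 4, 7, 8}
Step 11: find(2) -> no change; set of 2 is {2, 6}
Step 12: union(7, 5) -> merged; set of 7 now {1, 3, 4, 5, 7, 8}
Step 13: find(7) -> no change; set of 7 is {1, 3, 4, 5, 7, 8}
Step 14: union(5, 9) -> merged; set of 5 now {1, 3, 4, 5, 7, 8, 9}
Step 15: union(8, 4) -> already same set; set of 8 now {1, 3, 4, 5, 7, 8, 9}
Step 16: find(2) -> no change; set of 2 is {2, 6}
Step 17: union(1, 6) -> merged; set of 1 now {1, 2, 3, 4, 5, 6, 7, 8, 9}
Step 18: find(9) -> no change; set of 9 is {1, 2, 3, 4, 5, 6, 7, 8, 9}
Step 19: union(5, 8) -> already same set; set of 5 now {1, 2, 3, 4, 5, 6, 7, 8, 9}
Step 20: union(3, 4) -> already same set; set of 3 now {1, 2, 3, 4, 5, 6, 7, 8, 9}
Step 21: find(6) -> no change; set of 6 is {1, 2, 3, 4, 5, 6, 7, 8, 9}
Step 22: union(1, 3) -> already same set; set of 1 now {1, 2, 3, 4, 5, 6, 7, 8, 9}
Step 23: union(3, 5) -> already same set; set of 3 now {1, 2, 3, 4, 5, 6, 7, 8, 9}
Component of 9: {1, 2, 3, 4, 5, 6, 7, 8, 9}

Answer: 1, 2, 3, 4, 5, 6, 7, 8, 9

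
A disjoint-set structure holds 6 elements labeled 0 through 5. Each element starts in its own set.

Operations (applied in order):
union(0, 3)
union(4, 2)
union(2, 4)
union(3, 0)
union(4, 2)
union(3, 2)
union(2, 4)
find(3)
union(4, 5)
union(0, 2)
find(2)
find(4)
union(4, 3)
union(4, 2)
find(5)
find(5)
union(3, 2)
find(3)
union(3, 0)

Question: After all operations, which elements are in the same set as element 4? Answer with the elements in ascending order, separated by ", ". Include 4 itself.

Answer: 0, 2, 3, 4, 5

Derivation:
Step 1: union(0, 3) -> merged; set of 0 now {0, 3}
Step 2: union(4, 2) -> merged; set of 4 now {2, 4}
Step 3: union(2, 4) -> already same set; set of 2 now {2, 4}
Step 4: union(3, 0) -> already same set; set of 3 now {0, 3}
Step 5: union(4, 2) -> already same set; set of 4 now {2, 4}
Step 6: union(3, 2) -> merged; set of 3 now {0, 2, 3, 4}
Step 7: union(2, 4) -> already same set; set of 2 now {0, 2, 3, 4}
Step 8: find(3) -> no change; set of 3 is {0, 2, 3, 4}
Step 9: union(4, 5) -> merged; set of 4 now {0, 2, 3, 4, 5}
Step 10: union(0, 2) -> already same set; set of 0 now {0, 2, 3, 4, 5}
Step 11: find(2) -> no change; set of 2 is {0, 2, 3, 4, 5}
Step 12: find(4) -> no change; set of 4 is {0, 2, 3, 4, 5}
Step 13: union(4, 3) -> already same set; set of 4 now {0, 2, 3, 4, 5}
Step 14: union(4, 2) -> already same set; set of 4 now {0, 2, 3, 4, 5}
Step 15: find(5) -> no change; set of 5 is {0, 2, 3, 4, 5}
Step 16: find(5) -> no change; set of 5 is {0, 2, 3, 4, 5}
Step 17: union(3, 2) -> already same set; set of 3 now {0, 2, 3, 4, 5}
Step 18: find(3) -> no change; set of 3 is {0, 2, 3, 4, 5}
Step 19: union(3, 0) -> already same set; set of 3 now {0, 2, 3, 4, 5}
Component of 4: {0, 2, 3, 4, 5}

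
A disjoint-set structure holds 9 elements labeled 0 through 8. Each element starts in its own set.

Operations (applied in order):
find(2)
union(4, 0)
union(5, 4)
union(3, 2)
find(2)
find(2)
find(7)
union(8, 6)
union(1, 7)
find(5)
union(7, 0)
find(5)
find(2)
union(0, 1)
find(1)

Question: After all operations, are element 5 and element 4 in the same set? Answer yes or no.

Step 1: find(2) -> no change; set of 2 is {2}
Step 2: union(4, 0) -> merged; set of 4 now {0, 4}
Step 3: union(5, 4) -> merged; set of 5 now {0, 4, 5}
Step 4: union(3, 2) -> merged; set of 3 now {2, 3}
Step 5: find(2) -> no change; set of 2 is {2, 3}
Step 6: find(2) -> no change; set of 2 is {2, 3}
Step 7: find(7) -> no change; set of 7 is {7}
Step 8: union(8, 6) -> merged; set of 8 now {6, 8}
Step 9: union(1, 7) -> merged; set of 1 now {1, 7}
Step 10: find(5) -> no change; set of 5 is {0, 4, 5}
Step 11: union(7, 0) -> merged; set of 7 now {0, 1, 4, 5, 7}
Step 12: find(5) -> no change; set of 5 is {0, 1, 4, 5, 7}
Step 13: find(2) -> no change; set of 2 is {2, 3}
Step 14: union(0, 1) -> already same set; set of 0 now {0, 1, 4, 5, 7}
Step 15: find(1) -> no change; set of 1 is {0, 1, 4, 5, 7}
Set of 5: {0, 1, 4, 5, 7}; 4 is a member.

Answer: yes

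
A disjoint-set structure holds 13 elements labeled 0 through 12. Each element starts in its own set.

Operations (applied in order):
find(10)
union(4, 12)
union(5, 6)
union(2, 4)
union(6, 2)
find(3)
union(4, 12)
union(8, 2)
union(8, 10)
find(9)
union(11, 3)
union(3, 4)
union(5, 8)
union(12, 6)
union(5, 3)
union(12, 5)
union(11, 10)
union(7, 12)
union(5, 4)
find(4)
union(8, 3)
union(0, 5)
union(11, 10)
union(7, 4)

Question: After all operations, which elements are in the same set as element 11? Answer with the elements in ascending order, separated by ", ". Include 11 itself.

Answer: 0, 2, 3, 4, 5, 6, 7, 8, 10, 11, 12

Derivation:
Step 1: find(10) -> no change; set of 10 is {10}
Step 2: union(4, 12) -> merged; set of 4 now {4, 12}
Step 3: union(5, 6) -> merged; set of 5 now {5, 6}
Step 4: union(2, 4) -> merged; set of 2 now {2, 4, 12}
Step 5: union(6, 2) -> merged; set of 6 now {2, 4, 5, 6, 12}
Step 6: find(3) -> no change; set of 3 is {3}
Step 7: union(4, 12) -> already same set; set of 4 now {2, 4, 5, 6, 12}
Step 8: union(8, 2) -> merged; set of 8 now {2, 4, 5, 6, 8, 12}
Step 9: union(8, 10) -> merged; set of 8 now {2, 4, 5, 6, 8, 10, 12}
Step 10: find(9) -> no change; set of 9 is {9}
Step 11: union(11, 3) -> merged; set of 11 now {3, 11}
Step 12: union(3, 4) -> merged; set of 3 now {2, 3, 4, 5, 6, 8, 10, 11, 12}
Step 13: union(5, 8) -> already same set; set of 5 now {2, 3, 4, 5, 6, 8, 10, 11, 12}
Step 14: union(12, 6) -> already same set; set of 12 now {2, 3, 4, 5, 6, 8, 10, 11, 12}
Step 15: union(5, 3) -> already same set; set of 5 now {2, 3, 4, 5, 6, 8, 10, 11, 12}
Step 16: union(12, 5) -> already same set; set of 12 now {2, 3, 4, 5, 6, 8, 10, 11, 12}
Step 17: union(11, 10) -> already same set; set of 11 now {2, 3, 4, 5, 6, 8, 10, 11, 12}
Step 18: union(7, 12) -> merged; set of 7 now {2, 3, 4, 5, 6, 7, 8, 10, 11, 12}
Step 19: union(5, 4) -> already same set; set of 5 now {2, 3, 4, 5, 6, 7, 8, 10, 11, 12}
Step 20: find(4) -> no change; set of 4 is {2, 3, 4, 5, 6, 7, 8, 10, 11, 12}
Step 21: union(8, 3) -> already same set; set of 8 now {2, 3, 4, 5, 6, 7, 8, 10, 11, 12}
Step 22: union(0, 5) -> merged; set of 0 now {0, 2, 3, 4, 5, 6, 7, 8, 10, 11, 12}
Step 23: union(11, 10) -> already same set; set of 11 now {0, 2, 3, 4, 5, 6, 7, 8, 10, 11, 12}
Step 24: union(7, 4) -> already same set; set of 7 now {0, 2, 3, 4, 5, 6, 7, 8, 10, 11, 12}
Component of 11: {0, 2, 3, 4, 5, 6, 7, 8, 10, 11, 12}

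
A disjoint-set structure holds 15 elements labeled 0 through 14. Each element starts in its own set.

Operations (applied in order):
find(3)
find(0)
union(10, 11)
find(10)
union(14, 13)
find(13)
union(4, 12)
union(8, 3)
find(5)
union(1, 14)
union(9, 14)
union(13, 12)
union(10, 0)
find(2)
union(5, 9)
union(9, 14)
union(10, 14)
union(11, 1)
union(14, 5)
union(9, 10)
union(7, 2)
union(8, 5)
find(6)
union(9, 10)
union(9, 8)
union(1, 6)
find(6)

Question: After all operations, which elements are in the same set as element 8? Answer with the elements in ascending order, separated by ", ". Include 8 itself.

Step 1: find(3) -> no change; set of 3 is {3}
Step 2: find(0) -> no change; set of 0 is {0}
Step 3: union(10, 11) -> merged; set of 10 now {10, 11}
Step 4: find(10) -> no change; set of 10 is {10, 11}
Step 5: union(14, 13) -> merged; set of 14 now {13, 14}
Step 6: find(13) -> no change; set of 13 is {13, 14}
Step 7: union(4, 12) -> merged; set of 4 now {4, 12}
Step 8: union(8, 3) -> merged; set of 8 now {3, 8}
Step 9: find(5) -> no change; set of 5 is {5}
Step 10: union(1, 14) -> merged; set of 1 now {1, 13, 14}
Step 11: union(9, 14) -> merged; set of 9 now {1, 9, 13, 14}
Step 12: union(13, 12) -> merged; set of 13 now {1, 4, 9, 12, 13, 14}
Step 13: union(10, 0) -> merged; set of 10 now {0, 10, 11}
Step 14: find(2) -> no change; set of 2 is {2}
Step 15: union(5, 9) -> merged; set of 5 now {1, 4, 5, 9, 12, 13, 14}
Step 16: union(9, 14) -> already same set; set of 9 now {1, 4, 5, 9, 12, 13, 14}
Step 17: union(10, 14) -> merged; set of 10 now {0, 1, 4, 5, 9, 10, 11, 12, 13, 14}
Step 18: union(11, 1) -> already same set; set of 11 now {0, 1, 4, 5, 9, 10, 11, 12, 13, 14}
Step 19: union(14, 5) -> already same set; set of 14 now {0, 1, 4, 5, 9, 10, 11, 12, 13, 14}
Step 20: union(9, 10) -> already same set; set of 9 now {0, 1, 4, 5, 9, 10, 11, 12, 13, 14}
Step 21: union(7, 2) -> merged; set of 7 now {2, 7}
Step 22: union(8, 5) -> merged; set of 8 now {0, 1, 3, 4, 5, 8, 9, 10, 11, 12, 13, 14}
Step 23: find(6) -> no change; set of 6 is {6}
Step 24: union(9, 10) -> already same set; set of 9 now {0, 1, 3, 4, 5, 8, 9, 10, 11, 12, 13, 14}
Step 25: union(9, 8) -> already same set; set of 9 now {0, 1, 3, 4, 5, 8, 9, 10, 11, 12, 13, 14}
Step 26: union(1, 6) -> merged; set of 1 now {0, 1, 3, 4, 5, 6, 8, 9, 10, 11, 12, 13, 14}
Step 27: find(6) -> no change; set of 6 is {0, 1, 3, 4, 5, 6, 8, 9, 10, 11, 12, 13, 14}
Component of 8: {0, 1, 3, 4, 5, 6, 8, 9, 10, 11, 12, 13, 14}

Answer: 0, 1, 3, 4, 5, 6, 8, 9, 10, 11, 12, 13, 14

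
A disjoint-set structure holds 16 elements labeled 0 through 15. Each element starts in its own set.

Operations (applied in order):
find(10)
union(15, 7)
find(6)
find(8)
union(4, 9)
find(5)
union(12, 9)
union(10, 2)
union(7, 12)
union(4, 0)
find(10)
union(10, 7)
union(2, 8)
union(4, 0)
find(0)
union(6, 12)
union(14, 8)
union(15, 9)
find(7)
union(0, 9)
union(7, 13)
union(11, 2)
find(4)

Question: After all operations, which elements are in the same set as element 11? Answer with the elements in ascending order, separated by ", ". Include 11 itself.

Answer: 0, 2, 4, 6, 7, 8, 9, 10, 11, 12, 13, 14, 15

Derivation:
Step 1: find(10) -> no change; set of 10 is {10}
Step 2: union(15, 7) -> merged; set of 15 now {7, 15}
Step 3: find(6) -> no change; set of 6 is {6}
Step 4: find(8) -> no change; set of 8 is {8}
Step 5: union(4, 9) -> merged; set of 4 now {4, 9}
Step 6: find(5) -> no change; set of 5 is {5}
Step 7: union(12, 9) -> merged; set of 12 now {4, 9, 12}
Step 8: union(10, 2) -> merged; set of 10 now {2, 10}
Step 9: union(7, 12) -> merged; set of 7 now {4, 7, 9, 12, 15}
Step 10: union(4, 0) -> merged; set of 4 now {0, 4, 7, 9, 12, 15}
Step 11: find(10) -> no change; set of 10 is {2, 10}
Step 12: union(10, 7) -> merged; set of 10 now {0, 2, 4, 7, 9, 10, 12, 15}
Step 13: union(2, 8) -> merged; set of 2 now {0, 2, 4, 7, 8, 9, 10, 12, 15}
Step 14: union(4, 0) -> already same set; set of 4 now {0, 2, 4, 7, 8, 9, 10, 12, 15}
Step 15: find(0) -> no change; set of 0 is {0, 2, 4, 7, 8, 9, 10, 12, 15}
Step 16: union(6, 12) -> merged; set of 6 now {0, 2, 4, 6, 7, 8, 9, 10, 12, 15}
Step 17: union(14, 8) -> merged; set of 14 now {0, 2, 4, 6, 7, 8, 9, 10, 12, 14, 15}
Step 18: union(15, 9) -> already same set; set of 15 now {0, 2, 4, 6, 7, 8, 9, 10, 12, 14, 15}
Step 19: find(7) -> no change; set of 7 is {0, 2, 4, 6, 7, 8, 9, 10, 12, 14, 15}
Step 20: union(0, 9) -> already same set; set of 0 now {0, 2, 4, 6, 7, 8, 9, 10, 12, 14, 15}
Step 21: union(7, 13) -> merged; set of 7 now {0, 2, 4, 6, 7, 8, 9, 10, 12, 13, 14, 15}
Step 22: union(11, 2) -> merged; set of 11 now {0, 2, 4, 6, 7, 8, 9, 10, 11, 12, 13, 14, 15}
Step 23: find(4) -> no change; set of 4 is {0, 2, 4, 6, 7, 8, 9, 10, 11, 12, 13, 14, 15}
Component of 11: {0, 2, 4, 6, 7, 8, 9, 10, 11, 12, 13, 14, 15}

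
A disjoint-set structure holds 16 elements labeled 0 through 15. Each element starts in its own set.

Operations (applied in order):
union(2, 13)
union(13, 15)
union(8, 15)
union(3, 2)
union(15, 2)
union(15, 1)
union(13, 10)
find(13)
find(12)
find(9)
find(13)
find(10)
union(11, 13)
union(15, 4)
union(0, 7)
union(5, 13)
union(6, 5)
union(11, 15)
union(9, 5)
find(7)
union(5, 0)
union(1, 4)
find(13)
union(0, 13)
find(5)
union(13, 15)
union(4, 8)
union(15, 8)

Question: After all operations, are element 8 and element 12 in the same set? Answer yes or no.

Answer: no

Derivation:
Step 1: union(2, 13) -> merged; set of 2 now {2, 13}
Step 2: union(13, 15) -> merged; set of 13 now {2, 13, 15}
Step 3: union(8, 15) -> merged; set of 8 now {2, 8, 13, 15}
Step 4: union(3, 2) -> merged; set of 3 now {2, 3, 8, 13, 15}
Step 5: union(15, 2) -> already same set; set of 15 now {2, 3, 8, 13, 15}
Step 6: union(15, 1) -> merged; set of 15 now {1, 2, 3, 8, 13, 15}
Step 7: union(13, 10) -> merged; set of 13 now {1, 2, 3, 8, 10, 13, 15}
Step 8: find(13) -> no change; set of 13 is {1, 2, 3, 8, 10, 13, 15}
Step 9: find(12) -> no change; set of 12 is {12}
Step 10: find(9) -> no change; set of 9 is {9}
Step 11: find(13) -> no change; set of 13 is {1, 2, 3, 8, 10, 13, 15}
Step 12: find(10) -> no change; set of 10 is {1, 2, 3, 8, 10, 13, 15}
Step 13: union(11, 13) -> merged; set of 11 now {1, 2, 3, 8, 10, 11, 13, 15}
Step 14: union(15, 4) -> merged; set of 15 now {1, 2, 3, 4, 8, 10, 11, 13, 15}
Step 15: union(0, 7) -> merged; set of 0 now {0, 7}
Step 16: union(5, 13) -> merged; set of 5 now {1, 2, 3, 4, 5, 8, 10, 11, 13, 15}
Step 17: union(6, 5) -> merged; set of 6 now {1, 2, 3, 4, 5, 6, 8, 10, 11, 13, 15}
Step 18: union(11, 15) -> already same set; set of 11 now {1, 2, 3, 4, 5, 6, 8, 10, 11, 13, 15}
Step 19: union(9, 5) -> merged; set of 9 now {1, 2, 3, 4, 5, 6, 8, 9, 10, 11, 13, 15}
Step 20: find(7) -> no change; set of 7 is {0, 7}
Step 21: union(5, 0) -> merged; set of 5 now {0, 1, 2, 3, 4, 5, 6, 7, 8, 9, 10, 11, 13, 15}
Step 22: union(1, 4) -> already same set; set of 1 now {0, 1, 2, 3, 4, 5, 6, 7, 8, 9, 10, 11, 13, 15}
Step 23: find(13) -> no change; set of 13 is {0, 1, 2, 3, 4, 5, 6, 7, 8, 9, 10, 11, 13, 15}
Step 24: union(0, 13) -> already same set; set of 0 now {0, 1, 2, 3, 4, 5, 6, 7, 8, 9, 10, 11, 13, 15}
Step 25: find(5) -> no change; set of 5 is {0, 1, 2, 3, 4, 5, 6, 7, 8, 9, 10, 11, 13, 15}
Step 26: union(13, 15) -> already same set; set of 13 now {0, 1, 2, 3, 4, 5, 6, 7, 8, 9, 10, 11, 13, 15}
Step 27: union(4, 8) -> already same set; set of 4 now {0, 1, 2, 3, 4, 5, 6, 7, 8, 9, 10, 11, 13, 15}
Step 28: union(15, 8) -> already same set; set of 15 now {0, 1, 2, 3, 4, 5, 6, 7, 8, 9, 10, 11, 13, 15}
Set of 8: {0, 1, 2, 3, 4, 5, 6, 7, 8, 9, 10, 11, 13, 15}; 12 is not a member.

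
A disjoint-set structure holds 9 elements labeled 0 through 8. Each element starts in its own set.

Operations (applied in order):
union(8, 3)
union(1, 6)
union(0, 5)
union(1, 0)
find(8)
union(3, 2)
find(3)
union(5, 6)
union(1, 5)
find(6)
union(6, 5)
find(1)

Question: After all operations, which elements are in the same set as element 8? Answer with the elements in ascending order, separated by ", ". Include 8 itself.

Step 1: union(8, 3) -> merged; set of 8 now {3, 8}
Step 2: union(1, 6) -> merged; set of 1 now {1, 6}
Step 3: union(0, 5) -> merged; set of 0 now {0, 5}
Step 4: union(1, 0) -> merged; set of 1 now {0, 1, 5, 6}
Step 5: find(8) -> no change; set of 8 is {3, 8}
Step 6: union(3, 2) -> merged; set of 3 now {2, 3, 8}
Step 7: find(3) -> no change; set of 3 is {2, 3, 8}
Step 8: union(5, 6) -> already same set; set of 5 now {0, 1, 5, 6}
Step 9: union(1, 5) -> already same set; set of 1 now {0, 1, 5, 6}
Step 10: find(6) -> no change; set of 6 is {0, 1, 5, 6}
Step 11: union(6, 5) -> already same set; set of 6 now {0, 1, 5, 6}
Step 12: find(1) -> no change; set of 1 is {0, 1, 5, 6}
Component of 8: {2, 3, 8}

Answer: 2, 3, 8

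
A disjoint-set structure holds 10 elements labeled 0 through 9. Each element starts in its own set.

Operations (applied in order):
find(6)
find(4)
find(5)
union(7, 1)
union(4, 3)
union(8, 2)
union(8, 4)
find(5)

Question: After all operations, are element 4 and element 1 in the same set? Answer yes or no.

Step 1: find(6) -> no change; set of 6 is {6}
Step 2: find(4) -> no change; set of 4 is {4}
Step 3: find(5) -> no change; set of 5 is {5}
Step 4: union(7, 1) -> merged; set of 7 now {1, 7}
Step 5: union(4, 3) -> merged; set of 4 now {3, 4}
Step 6: union(8, 2) -> merged; set of 8 now {2, 8}
Step 7: union(8, 4) -> merged; set of 8 now {2, 3, 4, 8}
Step 8: find(5) -> no change; set of 5 is {5}
Set of 4: {2, 3, 4, 8}; 1 is not a member.

Answer: no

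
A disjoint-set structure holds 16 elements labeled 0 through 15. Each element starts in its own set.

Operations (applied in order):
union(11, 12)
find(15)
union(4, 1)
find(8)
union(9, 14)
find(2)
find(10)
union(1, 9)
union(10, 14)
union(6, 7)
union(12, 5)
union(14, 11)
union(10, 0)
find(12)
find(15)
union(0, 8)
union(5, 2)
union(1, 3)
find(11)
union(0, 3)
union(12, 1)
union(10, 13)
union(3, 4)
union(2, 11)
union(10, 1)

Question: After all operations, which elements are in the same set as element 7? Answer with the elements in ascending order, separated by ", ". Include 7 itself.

Answer: 6, 7

Derivation:
Step 1: union(11, 12) -> merged; set of 11 now {11, 12}
Step 2: find(15) -> no change; set of 15 is {15}
Step 3: union(4, 1) -> merged; set of 4 now {1, 4}
Step 4: find(8) -> no change; set of 8 is {8}
Step 5: union(9, 14) -> merged; set of 9 now {9, 14}
Step 6: find(2) -> no change; set of 2 is {2}
Step 7: find(10) -> no change; set of 10 is {10}
Step 8: union(1, 9) -> merged; set of 1 now {1, 4, 9, 14}
Step 9: union(10, 14) -> merged; set of 10 now {1, 4, 9, 10, 14}
Step 10: union(6, 7) -> merged; set of 6 now {6, 7}
Step 11: union(12, 5) -> merged; set of 12 now {5, 11, 12}
Step 12: union(14, 11) -> merged; set of 14 now {1, 4, 5, 9, 10, 11, 12, 14}
Step 13: union(10, 0) -> merged; set of 10 now {0, 1, 4, 5, 9, 10, 11, 12, 14}
Step 14: find(12) -> no change; set of 12 is {0, 1, 4, 5, 9, 10, 11, 12, 14}
Step 15: find(15) -> no change; set of 15 is {15}
Step 16: union(0, 8) -> merged; set of 0 now {0, 1, 4, 5, 8, 9, 10, 11, 12, 14}
Step 17: union(5, 2) -> merged; set of 5 now {0, 1, 2, 4, 5, 8, 9, 10, 11, 12, 14}
Step 18: union(1, 3) -> merged; set of 1 now {0, 1, 2, 3, 4, 5, 8, 9, 10, 11, 12, 14}
Step 19: find(11) -> no change; set of 11 is {0, 1, 2, 3, 4, 5, 8, 9, 10, 11, 12, 14}
Step 20: union(0, 3) -> already same set; set of 0 now {0, 1, 2, 3, 4, 5, 8, 9, 10, 11, 12, 14}
Step 21: union(12, 1) -> already same set; set of 12 now {0, 1, 2, 3, 4, 5, 8, 9, 10, 11, 12, 14}
Step 22: union(10, 13) -> merged; set of 10 now {0, 1, 2, 3, 4, 5, 8, 9, 10, 11, 12, 13, 14}
Step 23: union(3, 4) -> already same set; set of 3 now {0, 1, 2, 3, 4, 5, 8, 9, 10, 11, 12, 13, 14}
Step 24: union(2, 11) -> already same set; set of 2 now {0, 1, 2, 3, 4, 5, 8, 9, 10, 11, 12, 13, 14}
Step 25: union(10, 1) -> already same set; set of 10 now {0, 1, 2, 3, 4, 5, 8, 9, 10, 11, 12, 13, 14}
Component of 7: {6, 7}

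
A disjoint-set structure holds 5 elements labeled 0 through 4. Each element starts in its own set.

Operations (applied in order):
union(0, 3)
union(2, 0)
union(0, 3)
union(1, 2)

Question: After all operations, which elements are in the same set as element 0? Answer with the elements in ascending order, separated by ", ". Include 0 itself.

Answer: 0, 1, 2, 3

Derivation:
Step 1: union(0, 3) -> merged; set of 0 now {0, 3}
Step 2: union(2, 0) -> merged; set of 2 now {0, 2, 3}
Step 3: union(0, 3) -> already same set; set of 0 now {0, 2, 3}
Step 4: union(1, 2) -> merged; set of 1 now {0, 1, 2, 3}
Component of 0: {0, 1, 2, 3}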